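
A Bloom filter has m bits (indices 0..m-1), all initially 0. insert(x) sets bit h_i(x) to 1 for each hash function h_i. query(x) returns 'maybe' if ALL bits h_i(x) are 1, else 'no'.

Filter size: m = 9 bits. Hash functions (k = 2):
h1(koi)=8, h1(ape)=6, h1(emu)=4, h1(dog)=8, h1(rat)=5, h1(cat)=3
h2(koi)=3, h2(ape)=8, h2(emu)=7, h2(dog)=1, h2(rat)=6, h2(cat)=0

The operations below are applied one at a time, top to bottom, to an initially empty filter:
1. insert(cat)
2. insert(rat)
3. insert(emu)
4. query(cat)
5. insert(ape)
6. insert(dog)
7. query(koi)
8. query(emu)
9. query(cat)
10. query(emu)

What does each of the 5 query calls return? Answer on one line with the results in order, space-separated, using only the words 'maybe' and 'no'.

Answer: maybe maybe maybe maybe maybe

Derivation:
Start: bits=000000000
Op 1: insert cat -> sets bits 0 3 -> bits=100100000
Op 2: insert rat -> sets bits 5 6 -> bits=100101100
Op 3: insert emu -> sets bits 4 7 -> bits=100111110
Op 4: query cat -> checks bit0=1, bit3=1 (all 1) -> maybe
Op 5: insert ape -> sets bits 6 8 -> bits=100111111
Op 6: insert dog -> sets bits 1 8 -> bits=110111111
Op 7: query koi -> checks bit3=1, bit8=1 (all 1) -> maybe
Op 8: query emu -> checks bit4=1, bit7=1 (all 1) -> maybe
Op 9: query cat -> checks bit0=1, bit3=1 (all 1) -> maybe
Op 10: query emu -> checks bit4=1, bit7=1 (all 1) -> maybe
Query results in order: maybe maybe maybe maybe maybe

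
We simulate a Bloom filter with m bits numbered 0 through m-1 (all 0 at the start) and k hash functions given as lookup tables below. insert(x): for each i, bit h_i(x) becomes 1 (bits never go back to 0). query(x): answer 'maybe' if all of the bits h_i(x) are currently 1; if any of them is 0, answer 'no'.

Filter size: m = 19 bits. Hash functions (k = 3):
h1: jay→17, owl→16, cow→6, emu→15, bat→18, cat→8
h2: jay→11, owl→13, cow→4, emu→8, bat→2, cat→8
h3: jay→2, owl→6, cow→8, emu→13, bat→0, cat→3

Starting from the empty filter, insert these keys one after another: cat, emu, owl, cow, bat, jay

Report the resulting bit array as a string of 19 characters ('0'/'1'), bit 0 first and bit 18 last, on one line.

Answer: 1011101010010101111

Derivation:
Start: bits=0000000000000000000
After insert 'cat': sets bits 3 8 -> bits=0001000010000000000
After insert 'emu': sets bits 8 13 15 -> bits=0001000010000101000
After insert 'owl': sets bits 6 13 16 -> bits=0001001010000101100
After insert 'cow': sets bits 4 6 8 -> bits=0001101010000101100
After insert 'bat': sets bits 0 2 18 -> bits=1011101010000101101
After insert 'jay': sets bits 2 11 17 -> bits=1011101010010101111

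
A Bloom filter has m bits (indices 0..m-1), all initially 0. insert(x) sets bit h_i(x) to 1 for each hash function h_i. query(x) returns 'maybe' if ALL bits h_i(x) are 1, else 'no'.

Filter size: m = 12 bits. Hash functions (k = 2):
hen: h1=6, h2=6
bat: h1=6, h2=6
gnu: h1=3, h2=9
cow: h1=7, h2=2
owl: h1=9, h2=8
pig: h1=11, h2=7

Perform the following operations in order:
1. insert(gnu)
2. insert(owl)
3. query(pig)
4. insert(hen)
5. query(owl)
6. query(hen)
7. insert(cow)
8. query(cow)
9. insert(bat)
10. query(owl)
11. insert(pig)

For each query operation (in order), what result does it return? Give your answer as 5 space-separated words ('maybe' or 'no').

Start: bits=000000000000
Op 1: insert gnu -> sets bits 3 9 -> bits=000100000100
Op 2: insert owl -> sets bits 8 9 -> bits=000100001100
Op 3: query pig -> checks bit7=0, bit11=0 (has a 0) -> no
Op 4: insert hen -> sets bits 6 -> bits=000100101100
Op 5: query owl -> checks bit8=1, bit9=1 (all 1) -> maybe
Op 6: query hen -> checks bit6=1 (all 1) -> maybe
Op 7: insert cow -> sets bits 2 7 -> bits=001100111100
Op 8: query cow -> checks bit2=1, bit7=1 (all 1) -> maybe
Op 9: insert bat -> sets bits 6 -> bits=001100111100
Op 10: query owl -> checks bit8=1, bit9=1 (all 1) -> maybe
Op 11: insert pig -> sets bits 7 11 -> bits=001100111101
Query results in order: no maybe maybe maybe maybe

Answer: no maybe maybe maybe maybe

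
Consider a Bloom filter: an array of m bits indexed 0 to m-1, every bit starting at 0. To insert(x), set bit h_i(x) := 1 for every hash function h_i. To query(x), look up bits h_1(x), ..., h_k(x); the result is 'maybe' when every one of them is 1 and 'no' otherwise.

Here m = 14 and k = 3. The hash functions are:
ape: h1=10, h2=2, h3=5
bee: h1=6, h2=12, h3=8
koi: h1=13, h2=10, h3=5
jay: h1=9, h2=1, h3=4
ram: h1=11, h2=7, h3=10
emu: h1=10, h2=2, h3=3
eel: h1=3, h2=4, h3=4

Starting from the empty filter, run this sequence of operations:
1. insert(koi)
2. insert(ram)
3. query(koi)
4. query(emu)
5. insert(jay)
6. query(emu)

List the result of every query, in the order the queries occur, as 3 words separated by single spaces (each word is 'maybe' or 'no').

Answer: maybe no no

Derivation:
Start: bits=00000000000000
Op 1: insert koi -> sets bits 5 10 13 -> bits=00000100001001
Op 2: insert ram -> sets bits 7 10 11 -> bits=00000101001101
Op 3: query koi -> checks bit5=1, bit10=1, bit13=1 (all 1) -> maybe
Op 4: query emu -> checks bit2=0, bit3=0, bit10=1 (has a 0) -> no
Op 5: insert jay -> sets bits 1 4 9 -> bits=01001101011101
Op 6: query emu -> checks bit2=0, bit3=0, bit10=1 (has a 0) -> no
Query results in order: maybe no no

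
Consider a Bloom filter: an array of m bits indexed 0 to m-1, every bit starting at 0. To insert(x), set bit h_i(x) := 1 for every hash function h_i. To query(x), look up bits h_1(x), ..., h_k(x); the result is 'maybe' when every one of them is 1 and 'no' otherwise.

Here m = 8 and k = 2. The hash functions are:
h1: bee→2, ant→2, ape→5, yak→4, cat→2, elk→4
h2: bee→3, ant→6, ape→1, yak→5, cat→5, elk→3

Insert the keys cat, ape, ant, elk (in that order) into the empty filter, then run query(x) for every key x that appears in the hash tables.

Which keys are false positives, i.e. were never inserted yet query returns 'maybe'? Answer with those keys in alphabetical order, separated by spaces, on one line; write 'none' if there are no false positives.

Answer: bee yak

Derivation:
Start: bits=00000000
After insert 'cat': sets bits 2 5 -> bits=00100100
After insert 'ape': sets bits 1 5 -> bits=01100100
After insert 'ant': sets bits 2 6 -> bits=01100110
After insert 'elk': sets bits 3 4 -> bits=01111110
Not inserted: bee yak — query each against bits=01111110:
query bee: checks bit2=1, bit3=1 (all 1) -> maybe => FALSE POSITIVE
query yak: checks bit4=1, bit5=1 (all 1) -> maybe => FALSE POSITIVE
False positives (alphabetical): bee yak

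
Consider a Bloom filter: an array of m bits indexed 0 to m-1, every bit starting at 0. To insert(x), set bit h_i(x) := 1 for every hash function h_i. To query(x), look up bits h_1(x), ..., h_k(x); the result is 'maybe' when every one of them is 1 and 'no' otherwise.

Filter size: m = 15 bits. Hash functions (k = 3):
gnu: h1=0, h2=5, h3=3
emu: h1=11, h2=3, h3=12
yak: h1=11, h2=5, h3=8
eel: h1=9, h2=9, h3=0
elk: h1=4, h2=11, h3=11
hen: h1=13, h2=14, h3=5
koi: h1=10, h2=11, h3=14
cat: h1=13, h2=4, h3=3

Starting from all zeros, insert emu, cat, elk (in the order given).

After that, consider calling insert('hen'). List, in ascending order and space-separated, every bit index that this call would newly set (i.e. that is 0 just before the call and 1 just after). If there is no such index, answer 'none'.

Answer: 5 14

Derivation:
Start: bits=000000000000000
After insert 'emu': sets bits 3 11 12 -> bits=000100000001100
After insert 'cat': sets bits 3 4 13 -> bits=000110000001110
After insert 'elk': sets bits 4 11 -> bits=000110000001110
insert 'hen' would touch bits 5 13 14; currently bit5=0, bit13=1, bit14=0
Bits that are 0 among those (would change 0->1): 5 14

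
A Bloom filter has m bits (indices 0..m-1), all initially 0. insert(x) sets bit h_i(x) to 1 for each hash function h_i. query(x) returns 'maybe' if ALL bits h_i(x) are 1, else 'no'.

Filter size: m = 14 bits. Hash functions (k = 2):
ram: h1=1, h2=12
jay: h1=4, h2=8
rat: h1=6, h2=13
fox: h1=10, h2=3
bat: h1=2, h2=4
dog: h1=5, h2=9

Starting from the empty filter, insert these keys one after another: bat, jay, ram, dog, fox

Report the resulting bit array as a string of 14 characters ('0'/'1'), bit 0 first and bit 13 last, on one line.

Answer: 01111100111010

Derivation:
Start: bits=00000000000000
After insert 'bat': sets bits 2 4 -> bits=00101000000000
After insert 'jay': sets bits 4 8 -> bits=00101000100000
After insert 'ram': sets bits 1 12 -> bits=01101000100010
After insert 'dog': sets bits 5 9 -> bits=01101100110010
After insert 'fox': sets bits 3 10 -> bits=01111100111010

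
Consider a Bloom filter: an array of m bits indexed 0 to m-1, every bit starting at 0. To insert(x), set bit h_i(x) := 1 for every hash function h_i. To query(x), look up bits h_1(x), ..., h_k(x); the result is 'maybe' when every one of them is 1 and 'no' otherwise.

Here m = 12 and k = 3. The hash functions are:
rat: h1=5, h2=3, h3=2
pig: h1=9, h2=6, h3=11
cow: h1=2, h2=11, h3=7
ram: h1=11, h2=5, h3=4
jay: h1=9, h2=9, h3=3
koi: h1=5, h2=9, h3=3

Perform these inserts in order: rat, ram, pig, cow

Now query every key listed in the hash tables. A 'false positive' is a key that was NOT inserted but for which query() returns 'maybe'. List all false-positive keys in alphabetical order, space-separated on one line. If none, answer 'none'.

Start: bits=000000000000
After insert 'rat': sets bits 2 3 5 -> bits=001101000000
After insert 'ram': sets bits 4 5 11 -> bits=001111000001
After insert 'pig': sets bits 6 9 11 -> bits=001111100101
After insert 'cow': sets bits 2 7 11 -> bits=001111110101
Not inserted: jay koi — query each against bits=001111110101:
query jay: checks bit3=1, bit9=1 (all 1) -> maybe => FALSE POSITIVE
query koi: checks bit3=1, bit5=1, bit9=1 (all 1) -> maybe => FALSE POSITIVE
False positives (alphabetical): jay koi

Answer: jay koi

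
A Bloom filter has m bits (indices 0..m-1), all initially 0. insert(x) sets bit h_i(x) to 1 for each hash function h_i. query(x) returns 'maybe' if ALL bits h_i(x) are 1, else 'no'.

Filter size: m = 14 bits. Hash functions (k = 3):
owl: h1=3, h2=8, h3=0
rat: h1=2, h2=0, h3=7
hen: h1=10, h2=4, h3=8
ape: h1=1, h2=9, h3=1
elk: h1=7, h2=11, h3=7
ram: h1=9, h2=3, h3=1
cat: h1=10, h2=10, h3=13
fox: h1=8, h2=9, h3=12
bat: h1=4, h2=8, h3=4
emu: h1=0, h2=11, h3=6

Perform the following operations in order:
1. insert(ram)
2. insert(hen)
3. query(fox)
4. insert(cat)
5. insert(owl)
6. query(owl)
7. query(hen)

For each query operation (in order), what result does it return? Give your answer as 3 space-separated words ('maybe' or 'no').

Answer: no maybe maybe

Derivation:
Start: bits=00000000000000
Op 1: insert ram -> sets bits 1 3 9 -> bits=01010000010000
Op 2: insert hen -> sets bits 4 8 10 -> bits=01011000111000
Op 3: query fox -> checks bit8=1, bit9=1, bit12=0 (has a 0) -> no
Op 4: insert cat -> sets bits 10 13 -> bits=01011000111001
Op 5: insert owl -> sets bits 0 3 8 -> bits=11011000111001
Op 6: query owl -> checks bit0=1, bit3=1, bit8=1 (all 1) -> maybe
Op 7: query hen -> checks bit4=1, bit8=1, bit10=1 (all 1) -> maybe
Query results in order: no maybe maybe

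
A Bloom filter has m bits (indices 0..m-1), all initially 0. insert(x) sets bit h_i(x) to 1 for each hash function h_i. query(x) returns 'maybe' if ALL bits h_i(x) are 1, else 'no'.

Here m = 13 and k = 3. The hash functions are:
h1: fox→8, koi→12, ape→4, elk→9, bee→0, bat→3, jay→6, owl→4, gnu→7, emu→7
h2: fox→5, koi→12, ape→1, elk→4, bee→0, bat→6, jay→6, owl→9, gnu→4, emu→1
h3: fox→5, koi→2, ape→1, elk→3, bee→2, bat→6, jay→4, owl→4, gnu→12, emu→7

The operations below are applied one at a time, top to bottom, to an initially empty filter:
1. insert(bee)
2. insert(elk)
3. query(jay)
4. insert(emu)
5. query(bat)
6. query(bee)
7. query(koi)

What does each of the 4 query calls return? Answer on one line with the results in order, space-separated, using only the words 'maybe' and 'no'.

Answer: no no maybe no

Derivation:
Start: bits=0000000000000
Op 1: insert bee -> sets bits 0 2 -> bits=1010000000000
Op 2: insert elk -> sets bits 3 4 9 -> bits=1011100001000
Op 3: query jay -> checks bit4=1, bit6=0 (has a 0) -> no
Op 4: insert emu -> sets bits 1 7 -> bits=1111100101000
Op 5: query bat -> checks bit3=1, bit6=0 (has a 0) -> no
Op 6: query bee -> checks bit0=1, bit2=1 (all 1) -> maybe
Op 7: query koi -> checks bit2=1, bit12=0 (has a 0) -> no
Query results in order: no no maybe no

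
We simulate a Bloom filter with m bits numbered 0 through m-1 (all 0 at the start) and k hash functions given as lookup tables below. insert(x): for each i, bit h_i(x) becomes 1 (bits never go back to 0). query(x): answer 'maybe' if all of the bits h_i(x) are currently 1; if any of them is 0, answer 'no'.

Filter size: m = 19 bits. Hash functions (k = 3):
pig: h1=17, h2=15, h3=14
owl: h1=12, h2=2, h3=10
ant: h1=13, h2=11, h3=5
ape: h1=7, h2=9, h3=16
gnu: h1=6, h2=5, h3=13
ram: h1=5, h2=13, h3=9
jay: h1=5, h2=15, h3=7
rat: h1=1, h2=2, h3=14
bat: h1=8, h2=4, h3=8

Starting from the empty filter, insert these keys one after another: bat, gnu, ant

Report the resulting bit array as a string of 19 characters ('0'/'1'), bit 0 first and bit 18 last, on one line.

Answer: 0000111010010100000

Derivation:
Start: bits=0000000000000000000
After insert 'bat': sets bits 4 8 -> bits=0000100010000000000
After insert 'gnu': sets bits 5 6 13 -> bits=0000111010000100000
After insert 'ant': sets bits 5 11 13 -> bits=0000111010010100000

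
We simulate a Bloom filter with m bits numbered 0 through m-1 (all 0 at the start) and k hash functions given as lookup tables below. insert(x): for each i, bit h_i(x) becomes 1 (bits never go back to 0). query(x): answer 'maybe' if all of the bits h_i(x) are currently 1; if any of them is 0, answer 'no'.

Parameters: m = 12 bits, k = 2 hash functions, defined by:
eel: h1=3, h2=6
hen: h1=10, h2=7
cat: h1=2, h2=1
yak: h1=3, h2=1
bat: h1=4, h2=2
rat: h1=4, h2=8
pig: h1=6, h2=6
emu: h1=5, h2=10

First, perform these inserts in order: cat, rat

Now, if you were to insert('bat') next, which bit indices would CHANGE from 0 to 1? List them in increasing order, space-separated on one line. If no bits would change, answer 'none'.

Answer: none

Derivation:
Start: bits=000000000000
After insert 'cat': sets bits 1 2 -> bits=011000000000
After insert 'rat': sets bits 4 8 -> bits=011010001000
insert 'bat' would touch bits 2 4; currently bit2=1, bit4=1
Bits that are 0 among those (would change 0->1): none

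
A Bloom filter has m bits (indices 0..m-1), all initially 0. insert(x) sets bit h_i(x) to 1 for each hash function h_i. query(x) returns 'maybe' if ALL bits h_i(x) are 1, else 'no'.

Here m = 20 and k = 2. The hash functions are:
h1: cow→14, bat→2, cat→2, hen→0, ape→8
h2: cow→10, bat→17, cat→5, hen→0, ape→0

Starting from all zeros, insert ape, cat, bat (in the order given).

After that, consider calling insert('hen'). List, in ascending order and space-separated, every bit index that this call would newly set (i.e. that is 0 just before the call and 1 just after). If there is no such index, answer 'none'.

Start: bits=00000000000000000000
After insert 'ape': sets bits 0 8 -> bits=10000000100000000000
After insert 'cat': sets bits 2 5 -> bits=10100100100000000000
After insert 'bat': sets bits 2 17 -> bits=10100100100000000100
insert 'hen' would touch bits 0; currently bit0=1
Bits that are 0 among those (would change 0->1): none

Answer: none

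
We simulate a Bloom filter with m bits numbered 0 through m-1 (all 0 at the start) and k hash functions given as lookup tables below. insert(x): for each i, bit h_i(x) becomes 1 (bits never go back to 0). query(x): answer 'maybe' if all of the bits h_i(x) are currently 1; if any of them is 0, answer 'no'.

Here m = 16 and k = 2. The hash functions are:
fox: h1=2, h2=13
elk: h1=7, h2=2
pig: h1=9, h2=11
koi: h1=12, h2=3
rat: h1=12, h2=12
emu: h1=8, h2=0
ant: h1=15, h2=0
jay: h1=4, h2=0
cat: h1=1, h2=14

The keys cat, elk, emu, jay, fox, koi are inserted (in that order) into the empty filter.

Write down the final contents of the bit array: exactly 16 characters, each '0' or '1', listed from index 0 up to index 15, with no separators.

Start: bits=0000000000000000
After insert 'cat': sets bits 1 14 -> bits=0100000000000010
After insert 'elk': sets bits 2 7 -> bits=0110000100000010
After insert 'emu': sets bits 0 8 -> bits=1110000110000010
After insert 'jay': sets bits 0 4 -> bits=1110100110000010
After insert 'fox': sets bits 2 13 -> bits=1110100110000110
After insert 'koi': sets bits 3 12 -> bits=1111100110001110

Answer: 1111100110001110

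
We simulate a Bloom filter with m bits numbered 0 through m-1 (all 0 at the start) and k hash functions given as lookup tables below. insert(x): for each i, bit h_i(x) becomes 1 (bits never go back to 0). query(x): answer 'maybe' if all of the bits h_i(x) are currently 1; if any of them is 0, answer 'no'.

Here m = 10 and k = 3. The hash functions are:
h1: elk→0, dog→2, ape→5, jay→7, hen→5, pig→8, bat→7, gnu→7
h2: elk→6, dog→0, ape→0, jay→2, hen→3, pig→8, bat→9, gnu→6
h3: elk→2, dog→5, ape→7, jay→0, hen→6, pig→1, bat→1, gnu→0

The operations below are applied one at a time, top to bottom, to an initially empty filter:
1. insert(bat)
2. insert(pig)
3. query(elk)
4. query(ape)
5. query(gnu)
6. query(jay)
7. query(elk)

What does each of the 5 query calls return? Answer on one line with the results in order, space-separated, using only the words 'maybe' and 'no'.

Start: bits=0000000000
Op 1: insert bat -> sets bits 1 7 9 -> bits=0100000101
Op 2: insert pig -> sets bits 1 8 -> bits=0100000111
Op 3: query elk -> checks bit0=0, bit2=0, bit6=0 (has a 0) -> no
Op 4: query ape -> checks bit0=0, bit5=0, bit7=1 (has a 0) -> no
Op 5: query gnu -> checks bit0=0, bit6=0, bit7=1 (has a 0) -> no
Op 6: query jay -> checks bit0=0, bit2=0, bit7=1 (has a 0) -> no
Op 7: query elk -> checks bit0=0, bit2=0, bit6=0 (has a 0) -> no
Query results in order: no no no no no

Answer: no no no no no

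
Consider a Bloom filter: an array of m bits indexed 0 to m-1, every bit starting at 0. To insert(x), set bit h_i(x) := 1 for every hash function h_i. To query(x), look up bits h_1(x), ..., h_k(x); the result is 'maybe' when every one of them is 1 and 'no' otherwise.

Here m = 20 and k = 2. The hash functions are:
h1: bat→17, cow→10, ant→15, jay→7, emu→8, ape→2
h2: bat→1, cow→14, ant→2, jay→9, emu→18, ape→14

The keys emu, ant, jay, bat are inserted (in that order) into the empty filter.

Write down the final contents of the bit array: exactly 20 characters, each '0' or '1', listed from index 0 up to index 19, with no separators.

Answer: 01100001110000010110

Derivation:
Start: bits=00000000000000000000
After insert 'emu': sets bits 8 18 -> bits=00000000100000000010
After insert 'ant': sets bits 2 15 -> bits=00100000100000010010
After insert 'jay': sets bits 7 9 -> bits=00100001110000010010
After insert 'bat': sets bits 1 17 -> bits=01100001110000010110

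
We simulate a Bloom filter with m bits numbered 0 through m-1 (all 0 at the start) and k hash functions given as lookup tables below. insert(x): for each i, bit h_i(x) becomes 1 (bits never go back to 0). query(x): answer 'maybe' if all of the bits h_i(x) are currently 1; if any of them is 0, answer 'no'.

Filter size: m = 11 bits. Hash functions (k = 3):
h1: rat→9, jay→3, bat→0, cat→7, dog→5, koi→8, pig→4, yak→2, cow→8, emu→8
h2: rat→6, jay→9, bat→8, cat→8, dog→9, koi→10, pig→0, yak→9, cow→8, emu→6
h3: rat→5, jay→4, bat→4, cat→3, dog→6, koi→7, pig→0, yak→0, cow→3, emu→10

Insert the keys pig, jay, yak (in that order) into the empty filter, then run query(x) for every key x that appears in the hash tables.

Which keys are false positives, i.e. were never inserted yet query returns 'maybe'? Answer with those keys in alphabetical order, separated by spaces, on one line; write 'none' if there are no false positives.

Answer: none

Derivation:
Start: bits=00000000000
After insert 'pig': sets bits 0 4 -> bits=10001000000
After insert 'jay': sets bits 3 4 9 -> bits=10011000010
After insert 'yak': sets bits 0 2 9 -> bits=10111000010
Not inserted: bat cat cow dog emu koi rat — query each against bits=10111000010:
query bat: checks bit0=1, bit4=1, bit8=0 (has a 0) -> no => not a false positive
query cat: checks bit3=1, bit7=0, bit8=0 (has a 0) -> no => not a false positive
query cow: checks bit3=1, bit8=0 (has a 0) -> no => not a false positive
query dog: checks bit5=0, bit6=0, bit9=1 (has a 0) -> no => not a false positive
query emu: checks bit6=0, bit8=0, bit10=0 (has a 0) -> no => not a false positive
query koi: checks bit7=0, bit8=0, bit10=0 (has a 0) -> no => not a false positive
query rat: checks bit5=0, bit6=0, bit9=1 (has a 0) -> no => not a false positive
False positives (alphabetical): none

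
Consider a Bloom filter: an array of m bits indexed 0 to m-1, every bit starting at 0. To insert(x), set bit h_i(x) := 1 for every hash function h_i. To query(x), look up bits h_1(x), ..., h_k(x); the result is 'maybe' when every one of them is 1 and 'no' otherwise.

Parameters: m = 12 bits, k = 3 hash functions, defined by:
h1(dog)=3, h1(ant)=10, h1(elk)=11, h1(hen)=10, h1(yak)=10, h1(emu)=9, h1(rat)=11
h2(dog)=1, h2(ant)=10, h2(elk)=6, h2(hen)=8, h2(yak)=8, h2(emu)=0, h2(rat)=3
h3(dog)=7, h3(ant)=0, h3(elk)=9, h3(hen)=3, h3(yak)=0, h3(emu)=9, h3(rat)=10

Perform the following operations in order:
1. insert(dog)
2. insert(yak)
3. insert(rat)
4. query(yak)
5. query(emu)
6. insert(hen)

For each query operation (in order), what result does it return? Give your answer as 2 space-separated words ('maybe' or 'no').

Start: bits=000000000000
Op 1: insert dog -> sets bits 1 3 7 -> bits=010100010000
Op 2: insert yak -> sets bits 0 8 10 -> bits=110100011010
Op 3: insert rat -> sets bits 3 10 11 -> bits=110100011011
Op 4: query yak -> checks bit0=1, bit8=1, bit10=1 (all 1) -> maybe
Op 5: query emu -> checks bit0=1, bit9=0 (has a 0) -> no
Op 6: insert hen -> sets bits 3 8 10 -> bits=110100011011
Query results in order: maybe no

Answer: maybe no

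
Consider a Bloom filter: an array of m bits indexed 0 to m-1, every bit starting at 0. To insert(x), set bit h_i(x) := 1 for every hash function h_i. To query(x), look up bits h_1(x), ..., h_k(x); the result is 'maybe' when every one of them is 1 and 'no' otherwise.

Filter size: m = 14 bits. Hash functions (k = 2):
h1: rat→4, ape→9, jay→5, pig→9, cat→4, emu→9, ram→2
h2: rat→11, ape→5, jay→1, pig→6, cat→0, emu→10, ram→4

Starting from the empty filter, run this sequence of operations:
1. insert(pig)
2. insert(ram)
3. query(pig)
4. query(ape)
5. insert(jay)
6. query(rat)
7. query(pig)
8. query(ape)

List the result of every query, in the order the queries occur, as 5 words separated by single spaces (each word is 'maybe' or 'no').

Answer: maybe no no maybe maybe

Derivation:
Start: bits=00000000000000
Op 1: insert pig -> sets bits 6 9 -> bits=00000010010000
Op 2: insert ram -> sets bits 2 4 -> bits=00101010010000
Op 3: query pig -> checks bit6=1, bit9=1 (all 1) -> maybe
Op 4: query ape -> checks bit5=0, bit9=1 (has a 0) -> no
Op 5: insert jay -> sets bits 1 5 -> bits=01101110010000
Op 6: query rat -> checks bit4=1, bit11=0 (has a 0) -> no
Op 7: query pig -> checks bit6=1, bit9=1 (all 1) -> maybe
Op 8: query ape -> checks bit5=1, bit9=1 (all 1) -> maybe
Query results in order: maybe no no maybe maybe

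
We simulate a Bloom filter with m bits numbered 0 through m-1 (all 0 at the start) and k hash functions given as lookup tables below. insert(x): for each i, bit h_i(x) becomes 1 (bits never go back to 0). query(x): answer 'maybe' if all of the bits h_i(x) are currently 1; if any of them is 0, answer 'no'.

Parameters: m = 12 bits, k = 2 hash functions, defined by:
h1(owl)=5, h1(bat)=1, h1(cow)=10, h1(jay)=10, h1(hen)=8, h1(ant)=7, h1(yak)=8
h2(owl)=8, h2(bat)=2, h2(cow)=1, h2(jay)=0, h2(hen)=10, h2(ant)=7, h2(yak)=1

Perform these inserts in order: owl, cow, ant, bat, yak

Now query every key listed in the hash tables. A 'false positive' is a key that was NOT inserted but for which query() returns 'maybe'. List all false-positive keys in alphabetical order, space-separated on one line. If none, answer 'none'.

Answer: hen

Derivation:
Start: bits=000000000000
After insert 'owl': sets bits 5 8 -> bits=000001001000
After insert 'cow': sets bits 1 10 -> bits=010001001010
After insert 'ant': sets bits 7 -> bits=010001011010
After insert 'bat': sets bits 1 2 -> bits=011001011010
After insert 'yak': sets bits 1 8 -> bits=011001011010
Not inserted: hen jay — query each against bits=011001011010:
query hen: checks bit8=1, bit10=1 (all 1) -> maybe => FALSE POSITIVE
query jay: checks bit0=0, bit10=1 (has a 0) -> no => not a false positive
False positives (alphabetical): hen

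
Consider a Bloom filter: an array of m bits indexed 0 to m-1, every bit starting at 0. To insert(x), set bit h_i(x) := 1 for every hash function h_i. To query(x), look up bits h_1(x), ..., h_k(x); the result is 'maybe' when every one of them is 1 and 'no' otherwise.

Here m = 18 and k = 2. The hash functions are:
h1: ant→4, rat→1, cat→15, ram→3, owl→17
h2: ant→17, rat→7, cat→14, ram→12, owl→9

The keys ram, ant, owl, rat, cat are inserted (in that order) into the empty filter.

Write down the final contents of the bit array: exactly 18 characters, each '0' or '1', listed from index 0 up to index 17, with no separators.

Answer: 010110010100101101

Derivation:
Start: bits=000000000000000000
After insert 'ram': sets bits 3 12 -> bits=000100000000100000
After insert 'ant': sets bits 4 17 -> bits=000110000000100001
After insert 'owl': sets bits 9 17 -> bits=000110000100100001
After insert 'rat': sets bits 1 7 -> bits=010110010100100001
After insert 'cat': sets bits 14 15 -> bits=010110010100101101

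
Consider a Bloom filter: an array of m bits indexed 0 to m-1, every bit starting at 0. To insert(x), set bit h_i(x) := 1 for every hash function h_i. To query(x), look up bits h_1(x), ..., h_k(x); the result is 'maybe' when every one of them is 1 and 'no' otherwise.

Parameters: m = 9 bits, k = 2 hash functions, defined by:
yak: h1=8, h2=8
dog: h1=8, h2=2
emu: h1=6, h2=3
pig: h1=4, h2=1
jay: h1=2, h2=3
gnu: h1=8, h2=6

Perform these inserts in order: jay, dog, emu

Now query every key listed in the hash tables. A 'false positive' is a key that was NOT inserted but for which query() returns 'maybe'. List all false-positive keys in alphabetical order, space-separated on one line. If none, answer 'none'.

Start: bits=000000000
After insert 'jay': sets bits 2 3 -> bits=001100000
After insert 'dog': sets bits 2 8 -> bits=001100001
After insert 'emu': sets bits 3 6 -> bits=001100101
Not inserted: gnu pig yak — query each against bits=001100101:
query gnu: checks bit6=1, bit8=1 (all 1) -> maybe => FALSE POSITIVE
query pig: checks bit1=0, bit4=0 (has a 0) -> no => not a false positive
query yak: checks bit8=1 (all 1) -> maybe => FALSE POSITIVE
False positives (alphabetical): gnu yak

Answer: gnu yak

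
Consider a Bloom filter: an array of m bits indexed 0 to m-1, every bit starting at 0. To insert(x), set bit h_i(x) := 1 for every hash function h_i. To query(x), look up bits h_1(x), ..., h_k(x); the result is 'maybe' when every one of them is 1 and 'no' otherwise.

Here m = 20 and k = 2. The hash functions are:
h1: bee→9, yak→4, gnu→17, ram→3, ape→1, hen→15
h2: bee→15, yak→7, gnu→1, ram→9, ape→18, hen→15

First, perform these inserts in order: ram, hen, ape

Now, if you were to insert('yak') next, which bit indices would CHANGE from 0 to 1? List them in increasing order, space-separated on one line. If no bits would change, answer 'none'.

Start: bits=00000000000000000000
After insert 'ram': sets bits 3 9 -> bits=00010000010000000000
After insert 'hen': sets bits 15 -> bits=00010000010000010000
After insert 'ape': sets bits 1 18 -> bits=01010000010000010010
insert 'yak' would touch bits 4 7; currently bit4=0, bit7=0
Bits that are 0 among those (would change 0->1): 4 7

Answer: 4 7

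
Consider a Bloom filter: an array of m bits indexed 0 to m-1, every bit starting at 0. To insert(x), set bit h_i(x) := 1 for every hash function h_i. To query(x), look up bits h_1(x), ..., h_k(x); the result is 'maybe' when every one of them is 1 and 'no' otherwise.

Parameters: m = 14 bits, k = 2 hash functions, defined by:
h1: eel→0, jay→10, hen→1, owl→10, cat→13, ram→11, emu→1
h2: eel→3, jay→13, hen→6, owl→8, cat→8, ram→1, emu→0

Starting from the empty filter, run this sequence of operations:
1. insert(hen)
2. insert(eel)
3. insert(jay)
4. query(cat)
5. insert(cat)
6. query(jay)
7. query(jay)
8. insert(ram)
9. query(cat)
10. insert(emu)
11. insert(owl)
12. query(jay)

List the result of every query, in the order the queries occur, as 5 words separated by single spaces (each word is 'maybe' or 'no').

Start: bits=00000000000000
Op 1: insert hen -> sets bits 1 6 -> bits=01000010000000
Op 2: insert eel -> sets bits 0 3 -> bits=11010010000000
Op 3: insert jay -> sets bits 10 13 -> bits=11010010001001
Op 4: query cat -> checks bit8=0, bit13=1 (has a 0) -> no
Op 5: insert cat -> sets bits 8 13 -> bits=11010010101001
Op 6: query jay -> checks bit10=1, bit13=1 (all 1) -> maybe
Op 7: query jay -> checks bit10=1, bit13=1 (all 1) -> maybe
Op 8: insert ram -> sets bits 1 11 -> bits=11010010101101
Op 9: query cat -> checks bit8=1, bit13=1 (all 1) -> maybe
Op 10: insert emu -> sets bits 0 1 -> bits=11010010101101
Op 11: insert owl -> sets bits 8 10 -> bits=11010010101101
Op 12: query jay -> checks bit10=1, bit13=1 (all 1) -> maybe
Query results in order: no maybe maybe maybe maybe

Answer: no maybe maybe maybe maybe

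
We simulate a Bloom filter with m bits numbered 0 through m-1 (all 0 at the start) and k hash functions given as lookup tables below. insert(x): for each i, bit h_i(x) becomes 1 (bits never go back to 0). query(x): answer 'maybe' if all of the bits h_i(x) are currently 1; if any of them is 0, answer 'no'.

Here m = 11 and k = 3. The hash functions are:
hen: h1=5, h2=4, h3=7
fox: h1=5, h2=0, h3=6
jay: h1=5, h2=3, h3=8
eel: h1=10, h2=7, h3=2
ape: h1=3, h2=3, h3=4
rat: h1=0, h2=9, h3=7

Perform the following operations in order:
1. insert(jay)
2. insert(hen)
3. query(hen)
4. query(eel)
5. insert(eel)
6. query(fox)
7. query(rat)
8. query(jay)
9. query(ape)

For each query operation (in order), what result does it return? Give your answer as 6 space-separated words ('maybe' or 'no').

Start: bits=00000000000
Op 1: insert jay -> sets bits 3 5 8 -> bits=00010100100
Op 2: insert hen -> sets bits 4 5 7 -> bits=00011101100
Op 3: query hen -> checks bit4=1, bit5=1, bit7=1 (all 1) -> maybe
Op 4: query eel -> checks bit2=0, bit7=1, bit10=0 (has a 0) -> no
Op 5: insert eel -> sets bits 2 7 10 -> bits=00111101101
Op 6: query fox -> checks bit0=0, bit5=1, bit6=0 (has a 0) -> no
Op 7: query rat -> checks bit0=0, bit7=1, bit9=0 (has a 0) -> no
Op 8: query jay -> checks bit3=1, bit5=1, bit8=1 (all 1) -> maybe
Op 9: query ape -> checks bit3=1, bit4=1 (all 1) -> maybe
Query results in order: maybe no no no maybe maybe

Answer: maybe no no no maybe maybe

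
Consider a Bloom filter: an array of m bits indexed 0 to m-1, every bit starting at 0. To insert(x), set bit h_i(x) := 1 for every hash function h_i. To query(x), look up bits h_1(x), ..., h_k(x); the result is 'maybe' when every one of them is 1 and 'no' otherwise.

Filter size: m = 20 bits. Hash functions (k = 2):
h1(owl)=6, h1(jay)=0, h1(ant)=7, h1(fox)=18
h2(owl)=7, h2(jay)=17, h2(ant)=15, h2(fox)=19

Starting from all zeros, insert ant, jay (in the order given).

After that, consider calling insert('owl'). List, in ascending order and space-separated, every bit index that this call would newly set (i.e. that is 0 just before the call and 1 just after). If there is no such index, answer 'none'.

Answer: 6

Derivation:
Start: bits=00000000000000000000
After insert 'ant': sets bits 7 15 -> bits=00000001000000010000
After insert 'jay': sets bits 0 17 -> bits=10000001000000010100
insert 'owl' would touch bits 6 7; currently bit6=0, bit7=1
Bits that are 0 among those (would change 0->1): 6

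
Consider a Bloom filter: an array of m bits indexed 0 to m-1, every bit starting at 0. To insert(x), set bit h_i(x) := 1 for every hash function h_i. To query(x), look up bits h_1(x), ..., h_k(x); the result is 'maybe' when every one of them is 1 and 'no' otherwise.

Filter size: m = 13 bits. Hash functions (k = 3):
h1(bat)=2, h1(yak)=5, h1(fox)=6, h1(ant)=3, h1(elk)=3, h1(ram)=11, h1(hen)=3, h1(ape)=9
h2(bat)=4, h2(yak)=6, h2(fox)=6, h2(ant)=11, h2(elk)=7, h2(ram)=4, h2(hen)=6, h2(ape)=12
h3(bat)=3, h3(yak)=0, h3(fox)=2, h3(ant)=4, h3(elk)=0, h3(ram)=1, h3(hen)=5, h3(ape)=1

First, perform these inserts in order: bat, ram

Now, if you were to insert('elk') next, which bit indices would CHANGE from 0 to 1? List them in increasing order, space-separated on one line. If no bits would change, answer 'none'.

Answer: 0 7

Derivation:
Start: bits=0000000000000
After insert 'bat': sets bits 2 3 4 -> bits=0011100000000
After insert 'ram': sets bits 1 4 11 -> bits=0111100000010
insert 'elk' would touch bits 0 3 7; currently bit0=0, bit3=1, bit7=0
Bits that are 0 among those (would change 0->1): 0 7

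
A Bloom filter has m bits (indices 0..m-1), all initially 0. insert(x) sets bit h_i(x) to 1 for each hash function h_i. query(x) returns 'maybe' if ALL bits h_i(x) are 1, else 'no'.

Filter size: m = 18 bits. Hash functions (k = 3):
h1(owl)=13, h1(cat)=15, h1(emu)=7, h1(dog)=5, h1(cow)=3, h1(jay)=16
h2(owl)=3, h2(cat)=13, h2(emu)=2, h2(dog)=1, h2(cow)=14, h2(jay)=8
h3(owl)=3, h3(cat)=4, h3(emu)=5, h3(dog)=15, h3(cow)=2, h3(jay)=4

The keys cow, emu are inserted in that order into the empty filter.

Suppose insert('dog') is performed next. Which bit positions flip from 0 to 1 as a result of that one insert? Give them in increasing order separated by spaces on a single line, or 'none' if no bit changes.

Answer: 1 15

Derivation:
Start: bits=000000000000000000
After insert 'cow': sets bits 2 3 14 -> bits=001100000000001000
After insert 'emu': sets bits 2 5 7 -> bits=001101010000001000
insert 'dog' would touch bits 1 5 15; currently bit1=0, bit5=1, bit15=0
Bits that are 0 among those (would change 0->1): 1 15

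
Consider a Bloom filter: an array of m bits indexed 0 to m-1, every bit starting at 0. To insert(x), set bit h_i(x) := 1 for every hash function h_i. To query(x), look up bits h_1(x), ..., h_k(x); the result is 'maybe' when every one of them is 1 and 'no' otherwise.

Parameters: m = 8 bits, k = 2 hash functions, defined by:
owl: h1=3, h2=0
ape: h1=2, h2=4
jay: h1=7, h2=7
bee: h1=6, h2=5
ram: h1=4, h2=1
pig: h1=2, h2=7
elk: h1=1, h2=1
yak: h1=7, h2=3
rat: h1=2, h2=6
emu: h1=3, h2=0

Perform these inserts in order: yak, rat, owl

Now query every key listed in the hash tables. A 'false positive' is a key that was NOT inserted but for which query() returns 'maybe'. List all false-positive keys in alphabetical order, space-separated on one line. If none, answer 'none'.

Start: bits=00000000
After insert 'yak': sets bits 3 7 -> bits=00010001
After insert 'rat': sets bits 2 6 -> bits=00110011
After insert 'owl': sets bits 0 3 -> bits=10110011
Not inserted: ape bee elk emu jay pig ram — query each against bits=10110011:
query ape: checks bit2=1, bit4=0 (has a 0) -> no => not a false positive
query bee: checks bit5=0, bit6=1 (has a 0) -> no => not a false positive
query elk: checks bit1=0 (has a 0) -> no => not a false positive
query emu: checks bit0=1, bit3=1 (all 1) -> maybe => FALSE POSITIVE
query jay: checks bit7=1 (all 1) -> maybe => FALSE POSITIVE
query pig: checks bit2=1, bit7=1 (all 1) -> maybe => FALSE POSITIVE
query ram: checks bit1=0, bit4=0 (has a 0) -> no => not a false positive
False positives (alphabetical): emu jay pig

Answer: emu jay pig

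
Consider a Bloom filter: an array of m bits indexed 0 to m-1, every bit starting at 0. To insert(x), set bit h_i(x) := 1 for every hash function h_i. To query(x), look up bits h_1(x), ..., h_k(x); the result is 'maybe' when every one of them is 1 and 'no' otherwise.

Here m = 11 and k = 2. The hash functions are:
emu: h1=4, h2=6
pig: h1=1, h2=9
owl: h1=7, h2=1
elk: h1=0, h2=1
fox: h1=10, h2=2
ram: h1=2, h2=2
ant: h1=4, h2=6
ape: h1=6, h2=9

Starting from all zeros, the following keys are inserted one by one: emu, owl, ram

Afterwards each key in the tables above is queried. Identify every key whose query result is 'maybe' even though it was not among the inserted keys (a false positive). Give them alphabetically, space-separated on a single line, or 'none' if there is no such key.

Answer: ant

Derivation:
Start: bits=00000000000
After insert 'emu': sets bits 4 6 -> bits=00001010000
After insert 'owl': sets bits 1 7 -> bits=01001011000
After insert 'ram': sets bits 2 -> bits=01101011000
Not inserted: ant ape elk fox pig — query each against bits=01101011000:
query ant: checks bit4=1, bit6=1 (all 1) -> maybe => FALSE POSITIVE
query ape: checks bit6=1, bit9=0 (has a 0) -> no => not a false positive
query elk: checks bit0=0, bit1=1 (has a 0) -> no => not a false positive
query fox: checks bit2=1, bit10=0 (has a 0) -> no => not a false positive
query pig: checks bit1=1, bit9=0 (has a 0) -> no => not a false positive
False positives (alphabetical): ant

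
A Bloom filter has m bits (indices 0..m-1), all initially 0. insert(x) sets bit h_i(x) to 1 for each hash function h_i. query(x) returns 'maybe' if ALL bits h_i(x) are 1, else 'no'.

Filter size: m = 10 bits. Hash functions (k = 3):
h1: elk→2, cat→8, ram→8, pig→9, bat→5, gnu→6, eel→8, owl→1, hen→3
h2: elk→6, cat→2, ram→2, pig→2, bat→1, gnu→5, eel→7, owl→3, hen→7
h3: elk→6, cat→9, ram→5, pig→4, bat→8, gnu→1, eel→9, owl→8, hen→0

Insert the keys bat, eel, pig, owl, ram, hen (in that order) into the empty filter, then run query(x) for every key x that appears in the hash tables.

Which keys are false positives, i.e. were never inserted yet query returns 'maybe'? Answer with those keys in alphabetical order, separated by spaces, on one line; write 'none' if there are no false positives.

Answer: cat

Derivation:
Start: bits=0000000000
After insert 'bat': sets bits 1 5 8 -> bits=0100010010
After insert 'eel': sets bits 7 8 9 -> bits=0100010111
After insert 'pig': sets bits 2 4 9 -> bits=0110110111
After insert 'owl': sets bits 1 3 8 -> bits=0111110111
After insert 'ram': sets bits 2 5 8 -> bits=0111110111
After insert 'hen': sets bits 0 3 7 -> bits=1111110111
Not inserted: cat elk gnu — query each against bits=1111110111:
query cat: checks bit2=1, bit8=1, bit9=1 (all 1) -> maybe => FALSE POSITIVE
query elk: checks bit2=1, bit6=0 (has a 0) -> no => not a false positive
query gnu: checks bit1=1, bit5=1, bit6=0 (has a 0) -> no => not a false positive
False positives (alphabetical): cat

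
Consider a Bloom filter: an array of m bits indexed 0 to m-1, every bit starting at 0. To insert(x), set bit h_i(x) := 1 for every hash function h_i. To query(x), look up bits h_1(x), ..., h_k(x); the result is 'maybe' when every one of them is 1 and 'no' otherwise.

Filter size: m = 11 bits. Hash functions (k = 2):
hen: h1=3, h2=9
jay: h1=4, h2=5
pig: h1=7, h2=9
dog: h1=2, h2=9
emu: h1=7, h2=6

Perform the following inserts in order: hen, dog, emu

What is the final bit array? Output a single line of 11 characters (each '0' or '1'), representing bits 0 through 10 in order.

Start: bits=00000000000
After insert 'hen': sets bits 3 9 -> bits=00010000010
After insert 'dog': sets bits 2 9 -> bits=00110000010
After insert 'emu': sets bits 6 7 -> bits=00110011010

Answer: 00110011010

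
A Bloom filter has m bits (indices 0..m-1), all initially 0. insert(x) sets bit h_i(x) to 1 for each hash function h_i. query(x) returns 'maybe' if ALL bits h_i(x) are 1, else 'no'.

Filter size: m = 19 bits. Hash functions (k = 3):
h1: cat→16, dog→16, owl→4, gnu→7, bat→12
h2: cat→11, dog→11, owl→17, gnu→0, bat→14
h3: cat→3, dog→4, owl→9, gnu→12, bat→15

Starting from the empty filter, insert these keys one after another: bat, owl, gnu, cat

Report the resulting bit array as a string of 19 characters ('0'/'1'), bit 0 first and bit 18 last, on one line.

Answer: 1001100101011011110

Derivation:
Start: bits=0000000000000000000
After insert 'bat': sets bits 12 14 15 -> bits=0000000000001011000
After insert 'owl': sets bits 4 9 17 -> bits=0000100001001011010
After insert 'gnu': sets bits 0 7 12 -> bits=1000100101001011010
After insert 'cat': sets bits 3 11 16 -> bits=1001100101011011110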